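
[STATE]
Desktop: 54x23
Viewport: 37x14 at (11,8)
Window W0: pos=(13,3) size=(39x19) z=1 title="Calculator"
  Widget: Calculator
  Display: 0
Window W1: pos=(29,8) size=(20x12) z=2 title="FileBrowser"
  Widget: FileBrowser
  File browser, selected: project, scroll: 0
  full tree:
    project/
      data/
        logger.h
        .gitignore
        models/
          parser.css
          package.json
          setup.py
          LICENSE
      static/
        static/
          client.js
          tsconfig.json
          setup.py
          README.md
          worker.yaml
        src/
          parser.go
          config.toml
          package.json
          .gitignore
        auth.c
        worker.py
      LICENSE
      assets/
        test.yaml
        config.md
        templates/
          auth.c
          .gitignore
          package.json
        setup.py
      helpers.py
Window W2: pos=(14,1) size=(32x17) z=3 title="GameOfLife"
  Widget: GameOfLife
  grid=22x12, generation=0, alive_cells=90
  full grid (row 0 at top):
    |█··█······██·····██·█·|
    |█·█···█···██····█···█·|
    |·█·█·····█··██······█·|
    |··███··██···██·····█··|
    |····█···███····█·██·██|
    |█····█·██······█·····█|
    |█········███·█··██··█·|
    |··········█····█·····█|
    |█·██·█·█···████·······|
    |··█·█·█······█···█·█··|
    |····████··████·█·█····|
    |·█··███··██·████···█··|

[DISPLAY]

  ┃┃··███··██···██·····█··        ┃━━
  ┃┃····█···███····█·██·██        ┃  
  ┃┃█····█·██······█·····█        ┃──
  ┃┃█········███·█··██··█·        ┃  
  ┃┃··········█····█·····█        ┃  
  ┃┃█·██·█·█···████·······        ┃  
  ┃┃··█·█·█······█···█·█··        ┃  
  ┃┃····████··████·█·█····        ┃  
  ┃┃·█··███··██·████···█··        ┃  
  ┃┗━━━━━━━━━━━━━━━━━━━━━━━━━━━━━━┛  
  ┃               ┃                  
  ┃               ┗━━━━━━━━━━━━━━━━━━
  ┃                                  
  ┗━━━━━━━━━━━━━━━━━━━━━━━━━━━━━━━━━━


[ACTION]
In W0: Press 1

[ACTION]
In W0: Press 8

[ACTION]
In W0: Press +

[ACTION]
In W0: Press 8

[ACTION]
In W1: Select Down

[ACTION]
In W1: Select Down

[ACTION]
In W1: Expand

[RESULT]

  ┃┃··███··██···██·····█··        ┃━━
  ┃┃····█···███····█·██·██        ┃  
  ┃┃█····█·██······█·····█        ┃──
  ┃┃█········███·█··██··█·        ┃  
  ┃┃··········█····█·····█        ┃  
  ┃┃█·██·█·█···████·······        ┃  
  ┃┃··█·█·█······█···█·█··        ┃/ 
  ┃┃····████··████·█·█····        ┃  
  ┃┃·█··███··██·████···█··        ┃  
  ┃┗━━━━━━━━━━━━━━━━━━━━━━━━━━━━━━┛  
  ┃               ┃    LICENSE       
  ┃               ┗━━━━━━━━━━━━━━━━━━
  ┃                                  
  ┗━━━━━━━━━━━━━━━━━━━━━━━━━━━━━━━━━━


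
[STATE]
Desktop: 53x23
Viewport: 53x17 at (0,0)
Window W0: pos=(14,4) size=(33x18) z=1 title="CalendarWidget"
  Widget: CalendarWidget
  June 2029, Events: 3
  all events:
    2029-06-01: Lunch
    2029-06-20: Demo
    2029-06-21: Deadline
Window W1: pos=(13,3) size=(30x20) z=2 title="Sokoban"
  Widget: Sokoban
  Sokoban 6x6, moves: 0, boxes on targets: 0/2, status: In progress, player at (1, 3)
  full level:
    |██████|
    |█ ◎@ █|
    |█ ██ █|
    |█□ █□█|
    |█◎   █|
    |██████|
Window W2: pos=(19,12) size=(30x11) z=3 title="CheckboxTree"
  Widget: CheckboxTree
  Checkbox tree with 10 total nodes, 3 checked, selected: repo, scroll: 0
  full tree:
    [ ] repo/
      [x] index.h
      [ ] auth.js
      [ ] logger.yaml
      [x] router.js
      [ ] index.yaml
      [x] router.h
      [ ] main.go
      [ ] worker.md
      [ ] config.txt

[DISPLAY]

                                                     
                                                     
                                                     
             ┏━━━━━━━━━━━━━━━━━━━━━━━━━━━━┓          
             ┃ Sokoban                    ┃━━━┓      
             ┠────────────────────────────┨   ┃      
             ┃██████                      ┃───┨      
             ┃█ ◎@ █                      ┃   ┃      
             ┃█ ██ █                      ┃   ┃      
             ┃█□ █□█                      ┃   ┃      
             ┃█◎   █                      ┃   ┃      
             ┃██████                      ┃   ┃      
             ┃Moves┏━━━━━━━━━━━━━━━━━━━━━━━━━━━━┓    
             ┃     ┃ CheckboxTree               ┃    
             ┃     ┠────────────────────────────┨    
             ┃     ┃>[-] repo/                  ┃    
             ┃     ┃   [x] index.h              ┃    


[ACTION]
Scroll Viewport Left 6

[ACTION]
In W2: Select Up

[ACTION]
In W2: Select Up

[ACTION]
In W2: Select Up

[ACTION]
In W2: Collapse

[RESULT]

                                                     
                                                     
                                                     
             ┏━━━━━━━━━━━━━━━━━━━━━━━━━━━━┓          
             ┃ Sokoban                    ┃━━━┓      
             ┠────────────────────────────┨   ┃      
             ┃██████                      ┃───┨      
             ┃█ ◎@ █                      ┃   ┃      
             ┃█ ██ █                      ┃   ┃      
             ┃█□ █□█                      ┃   ┃      
             ┃█◎   █                      ┃   ┃      
             ┃██████                      ┃   ┃      
             ┃Moves┏━━━━━━━━━━━━━━━━━━━━━━━━━━━━┓    
             ┃     ┃ CheckboxTree               ┃    
             ┃     ┠────────────────────────────┨    
             ┃     ┃>[-] repo/                  ┃    
             ┃     ┃                            ┃    


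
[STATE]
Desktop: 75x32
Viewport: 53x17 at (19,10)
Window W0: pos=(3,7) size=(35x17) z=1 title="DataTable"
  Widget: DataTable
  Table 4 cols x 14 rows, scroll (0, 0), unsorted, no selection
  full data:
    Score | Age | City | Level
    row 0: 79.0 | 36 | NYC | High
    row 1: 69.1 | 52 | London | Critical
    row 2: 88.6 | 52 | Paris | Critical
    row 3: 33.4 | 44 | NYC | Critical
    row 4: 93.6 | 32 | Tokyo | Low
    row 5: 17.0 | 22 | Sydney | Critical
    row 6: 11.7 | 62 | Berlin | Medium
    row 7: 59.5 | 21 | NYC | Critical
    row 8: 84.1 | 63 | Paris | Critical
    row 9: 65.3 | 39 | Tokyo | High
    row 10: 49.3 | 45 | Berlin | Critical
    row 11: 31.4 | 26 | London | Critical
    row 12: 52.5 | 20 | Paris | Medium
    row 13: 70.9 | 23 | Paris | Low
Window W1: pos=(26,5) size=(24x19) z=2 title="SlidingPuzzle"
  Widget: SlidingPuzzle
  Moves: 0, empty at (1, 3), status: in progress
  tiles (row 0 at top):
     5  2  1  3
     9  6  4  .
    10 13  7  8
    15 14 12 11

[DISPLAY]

 │Level┃├────┼────┼────┼────┤ ┃                      
─┼─────┃│  9 │  6 │  4 │    │ ┃                      
 │High ┃├────┼────┼────┼────┤ ┃                      
n│Criti┃│ 10 │ 13 │  7 │  8 │ ┃                      
 │Criti┃├────┼────┼────┼────┤ ┃                      
 │Criti┃│ 15 │ 14 │ 12 │ 11 │ ┃                      
 │Low  ┃└────┴────┴────┴────┘ ┃                      
y│Criti┃Moves: 0              ┃                      
n│Mediu┃                      ┃                      
 │Criti┃                      ┃                      
 │Criti┃                      ┃                      
 │High ┃                      ┃                      
n│Criti┃                      ┃                      
━━━━━━━┗━━━━━━━━━━━━━━━━━━━━━━┛                      
                                                     
                                                     
                                                     


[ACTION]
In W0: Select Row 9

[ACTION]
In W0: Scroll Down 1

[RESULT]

 │Level┃├────┼────┼────┼────┤ ┃                      
─┼─────┃│  9 │  6 │  4 │    │ ┃                      
n│Criti┃├────┼────┼────┼────┤ ┃                      
 │Criti┃│ 10 │ 13 │  7 │  8 │ ┃                      
 │Criti┃├────┼────┼────┼────┤ ┃                      
 │Low  ┃│ 15 │ 14 │ 12 │ 11 │ ┃                      
y│Criti┃└────┴────┴────┴────┘ ┃                      
n│Mediu┃Moves: 0              ┃                      
 │Criti┃                      ┃                      
 │Criti┃                      ┃                      
 │High ┃                      ┃                      
n│Criti┃                      ┃                      
n│Criti┃                      ┃                      
━━━━━━━┗━━━━━━━━━━━━━━━━━━━━━━┛                      
                                                     
                                                     
                                                     


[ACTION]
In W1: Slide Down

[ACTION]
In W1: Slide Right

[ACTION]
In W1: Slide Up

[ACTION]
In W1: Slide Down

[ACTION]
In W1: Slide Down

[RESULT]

 │Level┃├────┼────┼────┼────┤ ┃                      
─┼─────┃│  9 │  6 │  4 │  3 │ ┃                      
n│Criti┃├────┼────┼────┼────┤ ┃                      
 │Criti┃│ 10 │ 13 │  7 │  8 │ ┃                      
 │Criti┃├────┼────┼────┼────┤ ┃                      
 │Low  ┃│ 15 │ 14 │ 12 │ 11 │ ┃                      
y│Criti┃└────┴────┴────┴────┘ ┃                      
n│Mediu┃Moves: 4              ┃                      
 │Criti┃                      ┃                      
 │Criti┃                      ┃                      
 │High ┃                      ┃                      
n│Criti┃                      ┃                      
n│Criti┃                      ┃                      
━━━━━━━┗━━━━━━━━━━━━━━━━━━━━━━┛                      
                                                     
                                                     
                                                     


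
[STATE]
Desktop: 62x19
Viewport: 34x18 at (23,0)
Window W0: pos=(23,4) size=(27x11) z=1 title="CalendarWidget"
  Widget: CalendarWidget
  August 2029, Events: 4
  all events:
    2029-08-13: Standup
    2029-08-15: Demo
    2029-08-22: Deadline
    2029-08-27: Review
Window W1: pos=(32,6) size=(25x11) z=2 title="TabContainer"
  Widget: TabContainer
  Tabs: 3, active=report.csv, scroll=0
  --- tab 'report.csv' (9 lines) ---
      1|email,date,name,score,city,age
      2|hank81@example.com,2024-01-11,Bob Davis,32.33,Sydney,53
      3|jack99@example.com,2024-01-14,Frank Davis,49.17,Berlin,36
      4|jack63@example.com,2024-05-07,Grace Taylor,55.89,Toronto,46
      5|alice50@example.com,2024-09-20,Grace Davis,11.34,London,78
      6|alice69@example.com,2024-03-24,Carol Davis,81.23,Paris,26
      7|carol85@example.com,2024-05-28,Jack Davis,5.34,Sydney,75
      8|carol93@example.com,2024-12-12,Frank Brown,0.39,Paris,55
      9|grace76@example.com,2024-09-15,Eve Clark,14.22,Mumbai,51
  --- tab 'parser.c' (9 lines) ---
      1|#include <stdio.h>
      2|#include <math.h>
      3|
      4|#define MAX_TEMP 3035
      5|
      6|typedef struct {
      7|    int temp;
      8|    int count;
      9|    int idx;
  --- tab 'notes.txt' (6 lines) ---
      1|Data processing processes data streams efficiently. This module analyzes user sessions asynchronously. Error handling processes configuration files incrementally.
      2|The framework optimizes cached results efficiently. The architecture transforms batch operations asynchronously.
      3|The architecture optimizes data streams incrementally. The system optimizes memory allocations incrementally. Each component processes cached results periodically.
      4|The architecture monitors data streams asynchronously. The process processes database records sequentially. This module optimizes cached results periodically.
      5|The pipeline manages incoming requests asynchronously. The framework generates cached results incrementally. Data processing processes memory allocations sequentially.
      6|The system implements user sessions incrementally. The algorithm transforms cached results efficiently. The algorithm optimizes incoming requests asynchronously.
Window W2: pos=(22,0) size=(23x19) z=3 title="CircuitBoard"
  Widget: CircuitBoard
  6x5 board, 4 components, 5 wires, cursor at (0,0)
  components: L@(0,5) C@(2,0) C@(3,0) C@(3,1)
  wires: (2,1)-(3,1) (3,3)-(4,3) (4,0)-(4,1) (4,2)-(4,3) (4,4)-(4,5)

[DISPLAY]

━━━━━━━━━━━━━━━━━━━━━┓            
 CircuitBoard        ┃            
─────────────────────┨            
   0 1 2 3 4 5       ┃            
0  [.]               ┃━━━━┓       
                     ┃    ┃       
1                    ┃━━━━━━━━━━━┓
                     ┃r          ┃
2   C   ·            ┃───────────┨
        │            ┃│ parser.c ┃
3   C   C       ·    ┃───────────┃
                │    ┃ame,score,c┃
4   · ─ ·   · ─ ·   ·┃le.com,2024┃
Cursor: (0,0)        ┃le.com,2024┃
                     ┃le.com,2024┃
                     ┃ple.com,202┃
                     ┃━━━━━━━━━━━┛
                     ┃            


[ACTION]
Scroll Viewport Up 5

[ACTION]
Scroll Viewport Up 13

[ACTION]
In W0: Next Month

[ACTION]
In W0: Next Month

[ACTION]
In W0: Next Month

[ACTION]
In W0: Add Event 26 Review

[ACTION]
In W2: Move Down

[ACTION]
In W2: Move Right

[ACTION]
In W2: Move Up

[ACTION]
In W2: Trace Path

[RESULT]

━━━━━━━━━━━━━━━━━━━━━┓            
 CircuitBoard        ┃            
─────────────────────┨            
   0 1 2 3 4 5       ┃            
0      [.]           ┃━━━━┓       
                     ┃    ┃       
1                    ┃━━━━━━━━━━━┓
                     ┃r          ┃
2   C   ·            ┃───────────┨
        │            ┃│ parser.c ┃
3   C   C       ·    ┃───────────┃
                │    ┃ame,score,c┃
4   · ─ ·   · ─ ·   ·┃le.com,2024┃
Cursor: (0,1)  Trace:┃le.com,2024┃
                     ┃le.com,2024┃
                     ┃ple.com,202┃
                     ┃━━━━━━━━━━━┛
                     ┃            


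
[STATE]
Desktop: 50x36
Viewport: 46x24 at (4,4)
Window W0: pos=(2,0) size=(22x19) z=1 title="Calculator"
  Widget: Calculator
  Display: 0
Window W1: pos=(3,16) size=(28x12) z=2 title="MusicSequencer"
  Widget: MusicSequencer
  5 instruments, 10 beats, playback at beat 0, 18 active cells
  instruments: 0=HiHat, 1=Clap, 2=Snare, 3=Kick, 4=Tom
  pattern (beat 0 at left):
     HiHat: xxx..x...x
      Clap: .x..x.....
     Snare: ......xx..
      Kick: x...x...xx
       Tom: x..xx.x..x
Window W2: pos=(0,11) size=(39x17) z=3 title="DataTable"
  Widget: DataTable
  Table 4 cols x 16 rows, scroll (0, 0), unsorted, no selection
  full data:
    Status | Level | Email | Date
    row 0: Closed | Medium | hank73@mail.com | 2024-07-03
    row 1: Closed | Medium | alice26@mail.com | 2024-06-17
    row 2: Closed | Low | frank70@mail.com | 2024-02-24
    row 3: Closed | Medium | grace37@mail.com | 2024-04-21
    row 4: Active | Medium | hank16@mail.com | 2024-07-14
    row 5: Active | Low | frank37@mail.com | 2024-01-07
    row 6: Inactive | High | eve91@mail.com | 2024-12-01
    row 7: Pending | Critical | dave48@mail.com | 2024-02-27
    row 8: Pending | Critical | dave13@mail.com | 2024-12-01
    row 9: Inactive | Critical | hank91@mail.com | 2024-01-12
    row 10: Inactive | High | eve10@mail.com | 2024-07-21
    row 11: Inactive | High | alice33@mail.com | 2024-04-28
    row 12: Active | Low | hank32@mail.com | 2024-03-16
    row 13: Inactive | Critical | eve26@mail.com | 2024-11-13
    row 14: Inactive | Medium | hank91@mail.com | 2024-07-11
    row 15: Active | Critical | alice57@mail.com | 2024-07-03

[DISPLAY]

───┬───┬───┬───┐   ┃                          
 7 │ 8 │ 9 │ ÷ │   ┃                          
───┼───┼───┼───┤   ┃                          
 4 │ 5 │ 6 │ × │   ┃                          
───┼───┼───┼───┤   ┃                          
 1 │ 2 │ 3 │ - │   ┃                          
───┼───┼───┼───┤   ┃                          
━━━━━━━━━━━━━━━━━━━━━━━━━━━━━━━━━━┓           
taTable                           ┃           
──────────────────────────────────┨           
tus  │Level   │Email           │Da┃           
─────┼────────┼────────────────┼──┃           
sed  │Medium  │hank73@mail.com │20┃           
sed  │Medium  │alice26@mail.com│20┃           
sed  │Low     │frank70@mail.com│20┃           
sed  │Medium  │grace37@mail.com│20┃           
ive  │Medium  │hank16@mail.com │20┃           
ive  │Low     │frank37@mail.com│20┃           
ctive│High    │eve91@mail.com  │20┃           
ding │Critical│dave48@mail.com │20┃           
ding │Critical│dave13@mail.com │20┃           
ctive│Critical│hank91@mail.com │20┃           
ctive│High    │eve10@mail.com  │20┃           
━━━━━━━━━━━━━━━━━━━━━━━━━━━━━━━━━━┛           


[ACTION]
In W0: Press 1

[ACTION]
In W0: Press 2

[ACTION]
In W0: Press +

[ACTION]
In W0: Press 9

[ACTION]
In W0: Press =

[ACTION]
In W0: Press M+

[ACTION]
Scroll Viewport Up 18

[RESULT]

━━━━━━━━━━━━━━━━━━━┓                          
Calculator         ┃                          
───────────────────┨                          
                 21┃                          
───┬───┬───┬───┐   ┃                          
 7 │ 8 │ 9 │ ÷ │   ┃                          
───┼───┼───┼───┤   ┃                          
 4 │ 5 │ 6 │ × │   ┃                          
───┼───┼───┼───┤   ┃                          
 1 │ 2 │ 3 │ - │   ┃                          
───┼───┼───┼───┤   ┃                          
━━━━━━━━━━━━━━━━━━━━━━━━━━━━━━━━━━┓           
taTable                           ┃           
──────────────────────────────────┨           
tus  │Level   │Email           │Da┃           
─────┼────────┼────────────────┼──┃           
sed  │Medium  │hank73@mail.com │20┃           
sed  │Medium  │alice26@mail.com│20┃           
sed  │Low     │frank70@mail.com│20┃           
sed  │Medium  │grace37@mail.com│20┃           
ive  │Medium  │hank16@mail.com │20┃           
ive  │Low     │frank37@mail.com│20┃           
ctive│High    │eve91@mail.com  │20┃           
ding │Critical│dave48@mail.com │20┃           


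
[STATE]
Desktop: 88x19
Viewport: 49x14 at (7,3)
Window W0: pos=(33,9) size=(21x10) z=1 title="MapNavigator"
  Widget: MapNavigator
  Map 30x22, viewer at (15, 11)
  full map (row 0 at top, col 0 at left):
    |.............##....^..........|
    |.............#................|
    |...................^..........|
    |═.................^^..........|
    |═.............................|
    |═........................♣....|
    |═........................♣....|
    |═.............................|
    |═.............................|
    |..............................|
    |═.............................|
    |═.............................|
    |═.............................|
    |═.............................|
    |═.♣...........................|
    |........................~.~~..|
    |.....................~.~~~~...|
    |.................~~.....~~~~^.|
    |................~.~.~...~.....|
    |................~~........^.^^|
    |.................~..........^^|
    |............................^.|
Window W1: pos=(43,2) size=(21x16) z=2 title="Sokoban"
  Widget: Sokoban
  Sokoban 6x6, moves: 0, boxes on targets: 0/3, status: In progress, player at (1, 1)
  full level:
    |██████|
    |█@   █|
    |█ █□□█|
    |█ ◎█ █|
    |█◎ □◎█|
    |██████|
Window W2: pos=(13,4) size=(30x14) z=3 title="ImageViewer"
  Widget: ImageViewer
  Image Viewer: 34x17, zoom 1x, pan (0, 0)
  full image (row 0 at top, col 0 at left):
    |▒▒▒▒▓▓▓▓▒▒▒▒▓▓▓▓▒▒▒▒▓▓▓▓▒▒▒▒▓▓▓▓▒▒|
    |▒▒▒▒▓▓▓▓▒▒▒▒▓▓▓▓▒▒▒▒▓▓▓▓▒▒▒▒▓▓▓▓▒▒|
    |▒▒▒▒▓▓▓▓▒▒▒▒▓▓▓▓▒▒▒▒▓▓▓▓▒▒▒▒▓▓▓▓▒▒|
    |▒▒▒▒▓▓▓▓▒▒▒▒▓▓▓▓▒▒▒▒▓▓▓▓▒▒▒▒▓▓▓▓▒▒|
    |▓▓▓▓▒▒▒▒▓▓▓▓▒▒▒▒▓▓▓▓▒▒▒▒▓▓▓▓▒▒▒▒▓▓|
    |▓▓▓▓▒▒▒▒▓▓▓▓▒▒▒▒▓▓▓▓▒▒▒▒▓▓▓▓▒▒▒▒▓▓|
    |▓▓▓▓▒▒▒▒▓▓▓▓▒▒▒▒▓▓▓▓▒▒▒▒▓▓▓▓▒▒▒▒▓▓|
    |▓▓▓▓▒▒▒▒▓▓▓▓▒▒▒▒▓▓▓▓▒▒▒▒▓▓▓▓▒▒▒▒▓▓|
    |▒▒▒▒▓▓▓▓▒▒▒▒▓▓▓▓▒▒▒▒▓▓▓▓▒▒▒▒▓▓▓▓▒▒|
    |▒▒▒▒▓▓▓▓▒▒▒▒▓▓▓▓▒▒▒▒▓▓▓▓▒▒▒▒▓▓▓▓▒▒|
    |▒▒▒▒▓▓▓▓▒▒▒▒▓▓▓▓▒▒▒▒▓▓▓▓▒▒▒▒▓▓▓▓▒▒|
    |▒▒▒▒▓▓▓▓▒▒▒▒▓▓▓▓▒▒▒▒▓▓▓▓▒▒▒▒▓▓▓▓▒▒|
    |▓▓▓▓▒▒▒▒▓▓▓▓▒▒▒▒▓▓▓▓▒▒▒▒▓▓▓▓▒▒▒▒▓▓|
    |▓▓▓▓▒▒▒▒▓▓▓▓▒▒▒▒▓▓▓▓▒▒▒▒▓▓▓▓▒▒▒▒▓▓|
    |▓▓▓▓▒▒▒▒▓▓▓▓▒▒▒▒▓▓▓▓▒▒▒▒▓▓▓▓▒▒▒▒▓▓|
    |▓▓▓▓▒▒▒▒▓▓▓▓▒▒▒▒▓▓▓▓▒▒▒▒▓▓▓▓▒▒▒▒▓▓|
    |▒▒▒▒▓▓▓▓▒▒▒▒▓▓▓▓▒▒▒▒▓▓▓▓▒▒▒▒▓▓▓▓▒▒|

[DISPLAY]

                                    ┃ Sokoban    
      ┏━━━━━━━━━━━━━━━━━━━━━━━━━━━━┓┠────────────
      ┃ ImageViewer                ┃┃██████      
      ┠────────────────────────────┨┃█@   █      
      ┃▒▒▒▒▓▓▓▓▒▒▒▒▓▓▓▓▒▒▒▒▓▓▓▓▒▒▒▒┃┃█ █□□█      
      ┃▒▒▒▒▓▓▓▓▒▒▒▒▓▓▓▓▒▒▒▒▓▓▓▓▒▒▒▒┃┃█ ◎█ █      
      ┃▒▒▒▒▓▓▓▓▒▒▒▒▓▓▓▓▒▒▒▒▓▓▓▓▒▒▒▒┃┃█◎ □◎█      
      ┃▒▒▒▒▓▓▓▓▒▒▒▒▓▓▓▓▒▒▒▒▓▓▓▓▒▒▒▒┃┃██████      
      ┃▓▓▓▓▒▒▒▒▓▓▓▓▒▒▒▒▓▓▓▓▒▒▒▒▓▓▓▓┃┃Moves: 0  0/
      ┃▓▓▓▓▒▒▒▒▓▓▓▓▒▒▒▒▓▓▓▓▒▒▒▒▓▓▓▓┃┃            
      ┃▓▓▓▓▒▒▒▒▓▓▓▓▒▒▒▒▓▓▓▓▒▒▒▒▓▓▓▓┃┃            
      ┃▓▓▓▓▒▒▒▒▓▓▓▓▒▒▒▒▓▓▓▓▒▒▒▒▓▓▓▓┃┃            
      ┃▒▒▒▒▓▓▓▓▒▒▒▒▓▓▓▓▒▒▒▒▓▓▓▓▒▒▒▒┃┃            
      ┃▒▒▒▒▓▓▓▓▒▒▒▒▓▓▓▓▒▒▒▒▓▓▓▓▒▒▒▒┃┃            


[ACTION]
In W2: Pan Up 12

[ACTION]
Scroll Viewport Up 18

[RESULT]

                                                 
                                                 
                                    ┏━━━━━━━━━━━━
                                    ┃ Sokoban    
      ┏━━━━━━━━━━━━━━━━━━━━━━━━━━━━┓┠────────────
      ┃ ImageViewer                ┃┃██████      
      ┠────────────────────────────┨┃█@   █      
      ┃▒▒▒▒▓▓▓▓▒▒▒▒▓▓▓▓▒▒▒▒▓▓▓▓▒▒▒▒┃┃█ █□□█      
      ┃▒▒▒▒▓▓▓▓▒▒▒▒▓▓▓▓▒▒▒▒▓▓▓▓▒▒▒▒┃┃█ ◎█ █      
      ┃▒▒▒▒▓▓▓▓▒▒▒▒▓▓▓▓▒▒▒▒▓▓▓▓▒▒▒▒┃┃█◎ □◎█      
      ┃▒▒▒▒▓▓▓▓▒▒▒▒▓▓▓▓▒▒▒▒▓▓▓▓▒▒▒▒┃┃██████      
      ┃▓▓▓▓▒▒▒▒▓▓▓▓▒▒▒▒▓▓▓▓▒▒▒▒▓▓▓▓┃┃Moves: 0  0/
      ┃▓▓▓▓▒▒▒▒▓▓▓▓▒▒▒▒▓▓▓▓▒▒▒▒▓▓▓▓┃┃            
      ┃▓▓▓▓▒▒▒▒▓▓▓▓▒▒▒▒▓▓▓▓▒▒▒▒▓▓▓▓┃┃            


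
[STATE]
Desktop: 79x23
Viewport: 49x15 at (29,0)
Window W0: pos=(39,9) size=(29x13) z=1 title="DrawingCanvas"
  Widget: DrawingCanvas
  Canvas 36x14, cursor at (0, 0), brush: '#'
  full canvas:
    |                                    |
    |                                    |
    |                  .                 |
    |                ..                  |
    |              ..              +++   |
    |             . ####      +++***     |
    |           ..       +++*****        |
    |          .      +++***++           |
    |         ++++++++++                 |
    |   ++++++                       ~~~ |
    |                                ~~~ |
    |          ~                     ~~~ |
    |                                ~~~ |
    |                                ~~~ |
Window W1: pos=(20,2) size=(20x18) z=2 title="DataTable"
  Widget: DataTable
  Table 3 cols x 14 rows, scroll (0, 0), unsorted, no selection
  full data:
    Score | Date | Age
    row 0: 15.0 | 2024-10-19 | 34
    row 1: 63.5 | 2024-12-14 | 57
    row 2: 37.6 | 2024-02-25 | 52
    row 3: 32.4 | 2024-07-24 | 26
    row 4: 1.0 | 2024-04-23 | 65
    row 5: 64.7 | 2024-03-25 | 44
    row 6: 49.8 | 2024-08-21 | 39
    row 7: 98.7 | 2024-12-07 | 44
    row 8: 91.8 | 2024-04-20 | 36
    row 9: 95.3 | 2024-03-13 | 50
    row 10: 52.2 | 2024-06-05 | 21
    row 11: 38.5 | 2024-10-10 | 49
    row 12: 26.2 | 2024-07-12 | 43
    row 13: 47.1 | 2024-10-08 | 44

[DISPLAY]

                                                 
                                                 
━━━━━━━━━━┓                                      
le        ┃                                      
──────────┨                                      
te      │A┃                                      
────────┼─┃                                      
24-10-19│3┃                                      
24-12-14│5┃                                      
24-02-25│5┃━━━━━━━━━━━━━━━━━━━━━━━━━━━┓          
24-07-24│2┃ DrawingCanvas             ┃          
24-04-23│6┃───────────────────────────┨          
24-03-25│4┃+                          ┃          
24-08-21│3┃                           ┃          
24-12-07│4┃                  .        ┃          


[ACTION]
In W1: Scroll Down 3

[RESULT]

                                                 
                                                 
━━━━━━━━━━┓                                      
le        ┃                                      
──────────┨                                      
te      │A┃                                      
────────┼─┃                                      
24-02-25│5┃                                      
24-07-24│2┃                                      
24-04-23│6┃━━━━━━━━━━━━━━━━━━━━━━━━━━━┓          
24-03-25│4┃ DrawingCanvas             ┃          
24-08-21│3┃───────────────────────────┨          
24-12-07│4┃+                          ┃          
24-04-20│3┃                           ┃          
24-03-13│5┃                  .        ┃          


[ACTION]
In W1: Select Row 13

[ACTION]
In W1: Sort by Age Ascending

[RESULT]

                                                 
                                                 
━━━━━━━━━━┓                                      
le        ┃                                      
──────────┨                                      
te      │A┃                                      
────────┼─┃                                      
24-10-19│3┃                                      
24-04-20│3┃                                      
24-08-21│3┃━━━━━━━━━━━━━━━━━━━━━━━━━━━┓          
24-07-12│4┃ DrawingCanvas             ┃          
24-03-25│4┃───────────────────────────┨          
24-12-07│4┃+                          ┃          
24-10-08│4┃                           ┃          
24-10-10│4┃                  .        ┃          


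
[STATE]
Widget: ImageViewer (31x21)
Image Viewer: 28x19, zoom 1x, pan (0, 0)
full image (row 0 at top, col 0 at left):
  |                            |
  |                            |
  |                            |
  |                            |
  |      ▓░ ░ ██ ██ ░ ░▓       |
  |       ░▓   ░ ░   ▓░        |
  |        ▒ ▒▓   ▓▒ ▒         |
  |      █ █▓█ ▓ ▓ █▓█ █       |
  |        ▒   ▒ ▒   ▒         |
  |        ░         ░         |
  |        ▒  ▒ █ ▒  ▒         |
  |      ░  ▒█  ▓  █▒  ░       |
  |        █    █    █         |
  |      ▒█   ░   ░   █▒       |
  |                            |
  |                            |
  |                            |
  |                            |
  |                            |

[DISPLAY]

                               
                               
                               
                               
      ▓░ ░ ██ ██ ░ ░▓          
       ░▓   ░ ░   ▓░           
        ▒ ▒▓   ▓▒ ▒            
      █ █▓█ ▓ ▓ █▓█ █          
        ▒   ▒ ▒   ▒            
        ░         ░            
        ▒  ▒ █ ▒  ▒            
      ░  ▒█  ▓  █▒  ░          
        █    █    █            
      ▒█   ░   ░   █▒          
                               
                               
                               
                               
                               
                               
                               


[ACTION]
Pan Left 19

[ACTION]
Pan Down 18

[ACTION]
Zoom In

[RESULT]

                ░░             
                ░░             
                ▒▒    ▒▒  ██  ▒
                ▒▒    ▒▒  ██  ▒
            ░░    ▒▒██    ▓▓   
            ░░    ▒▒██    ▓▓   
                ██        ██   
                ██        ██   
            ▒▒██      ░░      ░
            ▒▒██      ░░      ░
                               
                               
                               
                               
                               
                               
                               
                               
                               
                               
                               


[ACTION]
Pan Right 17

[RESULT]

░                  ░░          
░                  ░░          
▒    ▒▒  ██  ▒▒    ▒▒          
▒    ▒▒  ██  ▒▒    ▒▒          
 ▒▒██    ▓▓    ██▒▒    ░░      
 ▒▒██    ▓▓    ██▒▒    ░░      
█        ██        ██          
█        ██        ██          
     ░░      ░░      ██▒▒      
     ░░      ░░      ██▒▒      
                               
                               
                               
                               
                               
                               
                               
                               
                               
                               
                               


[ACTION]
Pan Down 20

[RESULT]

                               
                               
                               
                               
                               
                               
                               
                               
                               
                               
                               
                               
                               
                               
                               
                               
                               
                               
                               
                               
                               


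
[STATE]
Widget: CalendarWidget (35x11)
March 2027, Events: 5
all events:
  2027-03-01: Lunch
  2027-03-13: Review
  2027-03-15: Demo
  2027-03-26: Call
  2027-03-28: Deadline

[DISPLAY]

             March 2027            
Mo Tu We Th Fr Sa Su               
 1*  2  3  4  5  6  7              
 8  9 10 11 12 13* 14              
15* 16 17 18 19 20 21              
22 23 24 25 26* 27 28*             
29 30 31                           
                                   
                                   
                                   
                                   


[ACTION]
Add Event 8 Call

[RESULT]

             March 2027            
Mo Tu We Th Fr Sa Su               
 1*  2  3  4  5  6  7              
 8*  9 10 11 12 13* 14             
15* 16 17 18 19 20 21              
22 23 24 25 26* 27 28*             
29 30 31                           
                                   
                                   
                                   
                                   


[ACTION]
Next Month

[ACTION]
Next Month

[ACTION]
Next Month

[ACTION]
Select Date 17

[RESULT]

             June 2027             
Mo Tu We Th Fr Sa Su               
    1  2  3  4  5  6               
 7  8  9 10 11 12 13               
14 15 16 [17] 18 19 20             
21 22 23 24 25 26 27               
28 29 30                           
                                   
                                   
                                   
                                   


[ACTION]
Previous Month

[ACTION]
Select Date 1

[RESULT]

              May 2027             
Mo Tu We Th Fr Sa Su               
               [ 1]  2             
 3  4  5  6  7  8  9               
10 11 12 13 14 15 16               
17 18 19 20 21 22 23               
24 25 26 27 28 29 30               
31                                 
                                   
                                   
                                   


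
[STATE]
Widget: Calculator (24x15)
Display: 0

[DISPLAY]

                       0
┌───┬───┬───┬───┐       
│ 7 │ 8 │ 9 │ ÷ │       
├───┼───┼───┼───┤       
│ 4 │ 5 │ 6 │ × │       
├───┼───┼───┼───┤       
│ 1 │ 2 │ 3 │ - │       
├───┼───┼───┼───┤       
│ 0 │ . │ = │ + │       
├───┼───┼───┼───┤       
│ C │ MC│ MR│ M+│       
└───┴───┴───┴───┘       
                        
                        
                        


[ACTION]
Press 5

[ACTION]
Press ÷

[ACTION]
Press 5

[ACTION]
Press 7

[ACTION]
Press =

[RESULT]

           0.08771929825
┌───┬───┬───┬───┐       
│ 7 │ 8 │ 9 │ ÷ │       
├───┼───┼───┼───┤       
│ 4 │ 5 │ 6 │ × │       
├───┼───┼───┼───┤       
│ 1 │ 2 │ 3 │ - │       
├───┼───┼───┼───┤       
│ 0 │ . │ = │ + │       
├───┼───┼───┼───┤       
│ C │ MC│ MR│ M+│       
└───┴───┴───┴───┘       
                        
                        
                        
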